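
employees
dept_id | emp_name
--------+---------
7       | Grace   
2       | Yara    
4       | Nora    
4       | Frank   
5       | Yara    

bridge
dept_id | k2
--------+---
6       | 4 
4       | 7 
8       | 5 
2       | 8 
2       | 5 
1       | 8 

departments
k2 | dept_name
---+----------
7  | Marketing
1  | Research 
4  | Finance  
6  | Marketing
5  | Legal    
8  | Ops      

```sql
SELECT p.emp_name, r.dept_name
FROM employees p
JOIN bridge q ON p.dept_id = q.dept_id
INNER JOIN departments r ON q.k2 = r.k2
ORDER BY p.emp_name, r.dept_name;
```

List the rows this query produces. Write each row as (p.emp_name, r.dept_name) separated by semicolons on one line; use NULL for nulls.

Step 1 — p INNER JOIN q on dept_id → 4 row(s).
Then INNER JOIN `departments r` on k2: keep only rows whose q.k2 appears in r.

(Frank, Marketing); (Nora, Marketing); (Yara, Legal); (Yara, Ops)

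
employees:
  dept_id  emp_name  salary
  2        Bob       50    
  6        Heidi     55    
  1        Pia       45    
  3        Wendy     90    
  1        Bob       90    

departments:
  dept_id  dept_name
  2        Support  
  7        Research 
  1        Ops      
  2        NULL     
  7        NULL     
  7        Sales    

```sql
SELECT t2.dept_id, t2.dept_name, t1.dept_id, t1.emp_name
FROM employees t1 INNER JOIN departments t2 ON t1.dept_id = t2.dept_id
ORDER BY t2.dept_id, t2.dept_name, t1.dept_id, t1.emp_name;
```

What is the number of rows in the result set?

INNER JOIN keeps only pairs where the ON condition holds.
Matching on t1.dept_id = t2.dept_id.
- t1 (dept_id=2) pairs with 2 row(s) of t2.
- t1 (dept_id=6) has no partner → excluded.
- t1 (dept_id=1) pairs with 1 row(s) of t2.
- t1 (dept_id=3) has no partner → excluded.
- t1 (dept_id=1) pairs with 1 row(s) of t2.
Total: 4 rows.

4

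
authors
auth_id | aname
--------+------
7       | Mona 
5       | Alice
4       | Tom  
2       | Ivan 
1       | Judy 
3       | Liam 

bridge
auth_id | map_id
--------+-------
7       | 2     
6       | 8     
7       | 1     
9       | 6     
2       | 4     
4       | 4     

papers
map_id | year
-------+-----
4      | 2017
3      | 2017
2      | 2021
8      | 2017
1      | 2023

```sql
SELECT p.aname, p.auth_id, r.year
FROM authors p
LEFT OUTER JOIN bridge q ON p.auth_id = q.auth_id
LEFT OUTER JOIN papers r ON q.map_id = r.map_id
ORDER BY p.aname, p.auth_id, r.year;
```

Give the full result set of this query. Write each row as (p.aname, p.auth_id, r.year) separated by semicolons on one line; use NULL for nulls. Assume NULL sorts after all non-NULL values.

(Alice, 5, NULL); (Ivan, 2, 2017); (Judy, 1, NULL); (Liam, 3, NULL); (Mona, 7, 2021); (Mona, 7, 2023); (Tom, 4, 2017)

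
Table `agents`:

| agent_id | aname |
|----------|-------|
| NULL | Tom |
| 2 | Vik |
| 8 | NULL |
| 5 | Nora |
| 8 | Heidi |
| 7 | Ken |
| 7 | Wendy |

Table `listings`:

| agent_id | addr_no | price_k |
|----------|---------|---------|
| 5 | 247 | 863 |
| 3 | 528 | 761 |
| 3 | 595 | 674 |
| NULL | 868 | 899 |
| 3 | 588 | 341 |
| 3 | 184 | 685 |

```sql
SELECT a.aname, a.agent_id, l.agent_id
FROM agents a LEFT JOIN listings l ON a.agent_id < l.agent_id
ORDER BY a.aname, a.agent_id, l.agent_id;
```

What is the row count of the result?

LEFT JOIN keeps every row from `agents`; unmatched rows get NULL for `listings`'s columns.
Matching on a.agent_id < l.agent_id. A NULL in a compared column never satisfies the condition.
Matched pairs: 5; unmatched a rows kept: 6.
Total: 5 matched + 6 padded = 11 rows.

11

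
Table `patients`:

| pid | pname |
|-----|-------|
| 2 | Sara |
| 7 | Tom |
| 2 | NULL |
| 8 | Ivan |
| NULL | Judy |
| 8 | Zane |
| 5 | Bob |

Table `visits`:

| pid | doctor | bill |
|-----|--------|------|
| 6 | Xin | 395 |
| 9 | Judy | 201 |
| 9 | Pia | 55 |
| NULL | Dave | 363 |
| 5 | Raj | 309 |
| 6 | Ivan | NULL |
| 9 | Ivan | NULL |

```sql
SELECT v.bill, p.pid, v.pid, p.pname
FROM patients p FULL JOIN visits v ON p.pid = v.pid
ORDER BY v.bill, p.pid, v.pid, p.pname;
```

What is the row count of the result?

13

FULL OUTER JOIN keeps every row from both sides; unmatched rows get NULL for the other side's columns.
Matching on p.pid = v.pid. A NULL in a compared column never satisfies the condition.
Matched pairs: 1; unmatched p rows kept: 6; unmatched v rows kept: 6.
Total: 1 matched + 12 padded = 13 rows.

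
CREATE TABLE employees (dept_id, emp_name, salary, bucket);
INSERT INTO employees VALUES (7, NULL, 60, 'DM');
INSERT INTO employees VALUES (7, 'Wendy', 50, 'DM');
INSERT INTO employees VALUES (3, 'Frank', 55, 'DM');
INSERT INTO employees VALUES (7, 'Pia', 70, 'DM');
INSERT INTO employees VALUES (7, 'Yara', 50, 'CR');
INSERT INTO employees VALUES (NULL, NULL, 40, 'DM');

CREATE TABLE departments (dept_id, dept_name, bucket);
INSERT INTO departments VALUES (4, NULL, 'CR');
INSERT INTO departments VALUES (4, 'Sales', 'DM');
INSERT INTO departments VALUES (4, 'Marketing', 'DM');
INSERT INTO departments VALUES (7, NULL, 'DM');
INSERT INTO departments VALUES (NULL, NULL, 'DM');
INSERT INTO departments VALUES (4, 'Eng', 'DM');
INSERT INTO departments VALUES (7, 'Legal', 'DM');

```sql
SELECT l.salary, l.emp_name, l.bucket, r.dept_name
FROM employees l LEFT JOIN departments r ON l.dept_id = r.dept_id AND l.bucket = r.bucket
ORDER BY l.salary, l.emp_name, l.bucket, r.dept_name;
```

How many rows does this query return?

LEFT JOIN keeps every row from `employees`; unmatched rows get NULL for `departments`'s columns.
Matching on l.dept_id = r.dept_id AND l.bucket = r.bucket. A NULL in a compared column never satisfies the condition.
- dept_id=7, bucket=DM: 2 matching r row(s), so 2 row(s) emitted.
- dept_id=7, bucket=DM: 2 matching r row(s), so 2 row(s) emitted.
- dept_id=3, bucket=DM: no r row matches, row kept with r columns NULL.
- dept_id=7, bucket=DM: 2 matching r row(s), so 2 row(s) emitted.
- dept_id=7, bucket=CR: no r row matches, row kept with r columns NULL.
- dept_id=NULL, bucket=DM: no r row matches, row kept with r columns NULL.
Total: 6 matched + 3 padded = 9 rows.

9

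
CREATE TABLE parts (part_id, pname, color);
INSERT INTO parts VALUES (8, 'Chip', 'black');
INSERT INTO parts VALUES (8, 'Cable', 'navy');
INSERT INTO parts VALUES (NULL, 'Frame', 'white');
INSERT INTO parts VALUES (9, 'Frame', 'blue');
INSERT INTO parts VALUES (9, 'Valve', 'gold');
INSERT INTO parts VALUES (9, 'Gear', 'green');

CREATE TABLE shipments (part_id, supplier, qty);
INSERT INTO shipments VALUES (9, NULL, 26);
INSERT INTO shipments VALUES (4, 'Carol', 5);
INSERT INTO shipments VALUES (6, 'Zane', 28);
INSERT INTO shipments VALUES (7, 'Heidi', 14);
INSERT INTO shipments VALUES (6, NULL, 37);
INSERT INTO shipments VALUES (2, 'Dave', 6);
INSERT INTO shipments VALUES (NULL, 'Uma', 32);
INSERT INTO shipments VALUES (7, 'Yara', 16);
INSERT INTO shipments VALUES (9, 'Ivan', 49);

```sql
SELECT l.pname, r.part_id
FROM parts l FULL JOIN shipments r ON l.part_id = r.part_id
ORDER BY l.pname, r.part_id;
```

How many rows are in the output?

FULL OUTER JOIN keeps every row from both sides; unmatched rows get NULL for the other side's columns.
Matching on l.part_id = r.part_id. A NULL in a compared column never satisfies the condition.
- part_id=8: no r row matches, row kept with r columns NULL.
- part_id=8: no r row matches, row kept with r columns NULL.
- part_id=NULL: no r row matches, row kept with r columns NULL.
- part_id=9: 2 matching r row(s), so 2 row(s) emitted.
- part_id=9: 2 matching r row(s), so 2 row(s) emitted.
- part_id=9: 2 matching r row(s), so 2 row(s) emitted.
- 7 r row(s) had no l match → kept, l columns NULL.
Total: 6 matched + 10 padded = 16 rows.

16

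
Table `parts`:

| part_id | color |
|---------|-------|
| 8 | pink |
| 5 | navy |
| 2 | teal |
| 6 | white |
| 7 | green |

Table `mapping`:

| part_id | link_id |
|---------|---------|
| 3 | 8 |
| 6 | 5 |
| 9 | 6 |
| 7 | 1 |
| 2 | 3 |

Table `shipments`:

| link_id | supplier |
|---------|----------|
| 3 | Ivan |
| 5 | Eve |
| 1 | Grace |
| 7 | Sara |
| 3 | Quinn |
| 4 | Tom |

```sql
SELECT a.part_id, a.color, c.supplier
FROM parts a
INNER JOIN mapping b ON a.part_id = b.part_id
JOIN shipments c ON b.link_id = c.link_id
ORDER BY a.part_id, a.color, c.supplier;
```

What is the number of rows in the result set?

4

Joins associate left-to-right: parts INNER JOIN mapping on part_id gives 3 intermediate row(s).
Then INNER JOIN `shipments c` on link_id: keep only rows whose b.link_id appears in c.
Result: 4 row(s).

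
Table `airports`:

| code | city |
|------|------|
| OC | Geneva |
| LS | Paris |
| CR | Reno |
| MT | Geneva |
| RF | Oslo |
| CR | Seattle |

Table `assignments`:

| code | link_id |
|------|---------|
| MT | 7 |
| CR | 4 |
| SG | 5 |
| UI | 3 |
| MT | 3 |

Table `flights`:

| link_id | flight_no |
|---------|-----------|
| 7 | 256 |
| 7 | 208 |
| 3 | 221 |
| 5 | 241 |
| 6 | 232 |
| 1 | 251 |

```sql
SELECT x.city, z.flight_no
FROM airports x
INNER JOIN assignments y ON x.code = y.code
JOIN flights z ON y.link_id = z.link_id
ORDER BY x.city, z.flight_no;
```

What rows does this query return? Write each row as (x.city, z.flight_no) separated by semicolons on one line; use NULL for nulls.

(Geneva, 208); (Geneva, 221); (Geneva, 256)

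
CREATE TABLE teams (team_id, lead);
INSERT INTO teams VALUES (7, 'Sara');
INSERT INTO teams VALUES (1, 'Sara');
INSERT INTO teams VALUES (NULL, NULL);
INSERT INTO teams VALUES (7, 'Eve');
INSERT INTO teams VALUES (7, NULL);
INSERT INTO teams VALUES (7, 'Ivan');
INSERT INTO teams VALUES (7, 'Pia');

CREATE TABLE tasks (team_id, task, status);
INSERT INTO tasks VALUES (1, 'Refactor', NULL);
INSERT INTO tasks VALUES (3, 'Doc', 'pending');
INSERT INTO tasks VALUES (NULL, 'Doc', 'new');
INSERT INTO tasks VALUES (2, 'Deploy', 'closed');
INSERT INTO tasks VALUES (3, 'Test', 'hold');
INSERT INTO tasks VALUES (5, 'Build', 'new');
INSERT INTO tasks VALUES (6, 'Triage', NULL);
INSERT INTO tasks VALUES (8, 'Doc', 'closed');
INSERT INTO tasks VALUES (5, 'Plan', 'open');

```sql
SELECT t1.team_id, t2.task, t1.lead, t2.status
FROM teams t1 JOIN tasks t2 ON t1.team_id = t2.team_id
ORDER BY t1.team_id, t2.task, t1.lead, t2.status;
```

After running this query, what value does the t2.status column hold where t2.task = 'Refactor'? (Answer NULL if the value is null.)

INNER JOIN keeps only pairs where the ON condition holds.
Matching on t1.team_id = t2.team_id. A NULL in a compared column never satisfies the condition.
- team_id=7: no matching t2 row, dropped.
- team_id=1: 1 matching t2 row(s), so 1 row(s) emitted.
- team_id=NULL: no matching t2 row, dropped.
- team_id=7: no matching t2 row, dropped.
- team_id=7: no matching t2 row, dropped.
- team_id=7: no matching t2 row, dropped.
- team_id=7: no matching t2 row, dropped.

NULL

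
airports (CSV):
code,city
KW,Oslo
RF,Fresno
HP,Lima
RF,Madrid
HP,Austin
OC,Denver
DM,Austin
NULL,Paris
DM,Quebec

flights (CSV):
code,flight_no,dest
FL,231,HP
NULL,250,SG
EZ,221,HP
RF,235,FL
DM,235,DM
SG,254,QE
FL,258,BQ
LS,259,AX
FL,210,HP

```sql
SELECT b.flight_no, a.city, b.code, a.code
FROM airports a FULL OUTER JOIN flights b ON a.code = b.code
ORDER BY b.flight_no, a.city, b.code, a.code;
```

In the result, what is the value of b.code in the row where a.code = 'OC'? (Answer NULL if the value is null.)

FULL OUTER JOIN keeps every row from both sides; unmatched rows get NULL for the other side's columns.
Matching on a.code = b.code. A NULL in a compared column never satisfies the condition.
- a (code=KW) has no partner → padded with NULL.
- a (code=RF) pairs with 1 row(s) of b.
- a (code=HP) has no partner → padded with NULL.
- a (code=RF) pairs with 1 row(s) of b.
- a (code=HP) has no partner → padded with NULL.
- a (code=OC) has no partner → padded with NULL.
- a (code=DM) pairs with 1 row(s) of b.
- a (code=NULL) has no partner → padded with NULL.
- a (code=DM) pairs with 1 row(s) of b.
- 7 row(s) from b found no a partner → padded with NULL.

NULL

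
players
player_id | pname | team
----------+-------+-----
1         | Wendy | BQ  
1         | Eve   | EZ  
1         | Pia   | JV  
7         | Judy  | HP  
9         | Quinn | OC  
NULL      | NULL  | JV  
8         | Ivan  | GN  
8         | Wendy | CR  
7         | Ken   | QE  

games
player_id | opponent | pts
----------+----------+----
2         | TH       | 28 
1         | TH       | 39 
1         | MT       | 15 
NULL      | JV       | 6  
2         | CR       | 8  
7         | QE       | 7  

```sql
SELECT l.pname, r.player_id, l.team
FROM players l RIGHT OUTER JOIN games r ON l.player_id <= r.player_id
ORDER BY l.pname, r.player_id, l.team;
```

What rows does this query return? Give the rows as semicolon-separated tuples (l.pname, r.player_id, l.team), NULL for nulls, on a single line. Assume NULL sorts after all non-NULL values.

RIGHT JOIN keeps every row from `games`; unmatched rows get NULL for `players`'s columns.
Matching on l.player_id <= r.player_id. A NULL in a compared column never satisfies the condition.
- l (player_id=1) pairs with 5 row(s) of r.
- l (player_id=1) pairs with 5 row(s) of r.
- l (player_id=1) pairs with 5 row(s) of r.
- l (player_id=7) pairs with 1 row(s) of r.
- l (player_id=9) has no partner in r.
- l (player_id=NULL) has no partner in r.
- l (player_id=8) has no partner in r.
- l (player_id=8) has no partner in r.
- l (player_id=7) pairs with 1 row(s) of r.
- plus 1 unmatched r row(s), each kept with NULL l columns.

(Eve, 1, EZ); (Eve, 1, EZ); (Eve, 2, EZ); (Eve, 2, EZ); (Eve, 7, EZ); (Judy, 7, HP); (Ken, 7, QE); (Pia, 1, JV); (Pia, 1, JV); (Pia, 2, JV); (Pia, 2, JV); (Pia, 7, JV); (Wendy, 1, BQ); (Wendy, 1, BQ); (Wendy, 2, BQ); (Wendy, 2, BQ); (Wendy, 7, BQ); (NULL, NULL, NULL)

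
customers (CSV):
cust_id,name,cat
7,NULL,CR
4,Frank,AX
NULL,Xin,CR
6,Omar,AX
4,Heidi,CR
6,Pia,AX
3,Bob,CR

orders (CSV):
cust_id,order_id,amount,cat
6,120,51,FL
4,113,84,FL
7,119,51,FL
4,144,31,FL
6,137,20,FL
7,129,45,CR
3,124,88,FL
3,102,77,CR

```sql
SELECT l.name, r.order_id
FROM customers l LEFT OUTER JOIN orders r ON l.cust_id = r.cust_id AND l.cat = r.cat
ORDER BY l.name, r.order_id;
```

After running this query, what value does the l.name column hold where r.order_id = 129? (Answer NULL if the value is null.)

LEFT JOIN keeps every row from `customers`; unmatched rows get NULL for `orders`'s columns.
Matching on l.cust_id = r.cust_id AND l.cat = r.cat. A NULL in a compared column never satisfies the condition.
- cust_id=7, cat=CR: 1 matching r row(s), so 1 row(s) emitted.
- cust_id=4, cat=AX: no r row matches, row kept with r columns NULL.
- cust_id=NULL, cat=CR: no r row matches, row kept with r columns NULL.
- cust_id=6, cat=AX: no r row matches, row kept with r columns NULL.
- cust_id=4, cat=CR: no r row matches, row kept with r columns NULL.
- cust_id=6, cat=AX: no r row matches, row kept with r columns NULL.
- cust_id=3, cat=CR: 1 matching r row(s), so 1 row(s) emitted.

NULL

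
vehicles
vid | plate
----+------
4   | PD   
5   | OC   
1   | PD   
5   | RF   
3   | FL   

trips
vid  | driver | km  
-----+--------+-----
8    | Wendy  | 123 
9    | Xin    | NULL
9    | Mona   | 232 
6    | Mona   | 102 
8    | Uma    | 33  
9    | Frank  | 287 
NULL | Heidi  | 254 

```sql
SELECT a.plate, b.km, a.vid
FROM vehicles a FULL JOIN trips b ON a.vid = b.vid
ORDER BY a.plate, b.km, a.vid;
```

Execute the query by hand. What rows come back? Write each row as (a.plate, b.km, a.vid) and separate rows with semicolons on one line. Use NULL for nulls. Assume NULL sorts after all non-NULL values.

FULL OUTER JOIN keeps every row from both sides; unmatched rows get NULL for the other side's columns.
Matching on a.vid = b.vid. A NULL in a compared column never satisfies the condition.
- a row (vid=4): no match → kept, b columns NULL.
- a row (vid=5): no match → kept, b columns NULL.
- a row (vid=1): no match → kept, b columns NULL.
- a row (vid=5): no match → kept, b columns NULL.
- a row (vid=3): no match → kept, b columns NULL.
- plus 7 unmatched b row(s), each kept with NULL a columns.

(FL, NULL, 3); (OC, NULL, 5); (PD, NULL, 1); (PD, NULL, 4); (RF, NULL, 5); (NULL, 33, NULL); (NULL, 102, NULL); (NULL, 123, NULL); (NULL, 232, NULL); (NULL, 254, NULL); (NULL, 287, NULL); (NULL, NULL, NULL)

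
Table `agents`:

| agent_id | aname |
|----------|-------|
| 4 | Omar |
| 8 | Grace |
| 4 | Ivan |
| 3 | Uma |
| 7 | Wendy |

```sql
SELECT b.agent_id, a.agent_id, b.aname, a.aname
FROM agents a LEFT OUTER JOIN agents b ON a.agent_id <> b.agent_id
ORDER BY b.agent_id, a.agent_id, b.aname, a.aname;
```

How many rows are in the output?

18

LEFT JOIN keeps every row from `agents a`; unmatched rows get NULL for `agents b`'s columns.
Matching on a.agent_id <> b.agent_id.
Matched pairs: 18; unmatched a rows kept: 0.
Total: 18 rows.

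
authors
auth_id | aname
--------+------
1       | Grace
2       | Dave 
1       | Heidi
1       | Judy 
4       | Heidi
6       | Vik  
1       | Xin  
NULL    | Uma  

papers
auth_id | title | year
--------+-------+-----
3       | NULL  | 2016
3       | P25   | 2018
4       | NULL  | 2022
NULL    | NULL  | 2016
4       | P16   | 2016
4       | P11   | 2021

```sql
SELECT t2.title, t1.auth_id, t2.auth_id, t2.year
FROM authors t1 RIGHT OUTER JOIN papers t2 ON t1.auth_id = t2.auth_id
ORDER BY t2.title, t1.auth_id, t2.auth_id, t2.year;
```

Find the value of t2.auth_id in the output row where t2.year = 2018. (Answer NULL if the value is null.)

RIGHT JOIN keeps every row from `papers`; unmatched rows get NULL for `authors`'s columns.
Matching on t1.auth_id = t2.auth_id. A NULL in a compared column never satisfies the condition.
- t1 (auth_id=1) has no partner in t2.
- t1 (auth_id=2) has no partner in t2.
- t1 (auth_id=1) has no partner in t2.
- t1 (auth_id=1) has no partner in t2.
- t1 (auth_id=4) pairs with 3 row(s) of t2.
- t1 (auth_id=6) has no partner in t2.
- t1 (auth_id=1) has no partner in t2.
- t1 (auth_id=NULL) has no partner in t2.
- plus 3 unmatched t2 row(s), each kept with NULL t1 columns.

3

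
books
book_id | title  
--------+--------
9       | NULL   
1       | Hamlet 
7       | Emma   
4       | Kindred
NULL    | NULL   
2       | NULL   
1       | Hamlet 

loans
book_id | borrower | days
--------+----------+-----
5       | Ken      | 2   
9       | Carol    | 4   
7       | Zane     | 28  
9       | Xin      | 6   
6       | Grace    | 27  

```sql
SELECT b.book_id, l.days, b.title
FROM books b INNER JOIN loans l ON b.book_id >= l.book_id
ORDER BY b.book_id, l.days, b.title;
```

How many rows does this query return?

INNER JOIN keeps only pairs where the ON condition holds.
Matching on b.book_id >= l.book_id. A NULL in a compared column never satisfies the condition.
- b (book_id=9) pairs with 5 row(s) of l.
- b (book_id=1) has no partner → excluded.
- b (book_id=7) pairs with 3 row(s) of l.
- b (book_id=4) has no partner → excluded.
- b (book_id=NULL) has no partner → excluded.
- b (book_id=2) has no partner → excluded.
- b (book_id=1) has no partner → excluded.
Total: 8 rows.

8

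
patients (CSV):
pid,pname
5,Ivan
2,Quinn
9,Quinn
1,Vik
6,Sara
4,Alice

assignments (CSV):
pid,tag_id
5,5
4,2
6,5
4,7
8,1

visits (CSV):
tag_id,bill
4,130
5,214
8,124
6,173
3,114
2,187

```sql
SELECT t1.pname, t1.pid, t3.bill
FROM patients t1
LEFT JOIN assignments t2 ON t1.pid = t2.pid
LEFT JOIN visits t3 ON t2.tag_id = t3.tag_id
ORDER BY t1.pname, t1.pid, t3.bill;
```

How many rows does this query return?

Evaluate left to right. First `patients t1 LEFT JOIN assignments t2` on pid: 7 row(s).
Then LEFT JOIN `visits t3` on tag_id: each of those 7 rows is kept; rows whose t2.tag_id has no match in t3 get NULL for t3's columns.
Result: 7 row(s).

7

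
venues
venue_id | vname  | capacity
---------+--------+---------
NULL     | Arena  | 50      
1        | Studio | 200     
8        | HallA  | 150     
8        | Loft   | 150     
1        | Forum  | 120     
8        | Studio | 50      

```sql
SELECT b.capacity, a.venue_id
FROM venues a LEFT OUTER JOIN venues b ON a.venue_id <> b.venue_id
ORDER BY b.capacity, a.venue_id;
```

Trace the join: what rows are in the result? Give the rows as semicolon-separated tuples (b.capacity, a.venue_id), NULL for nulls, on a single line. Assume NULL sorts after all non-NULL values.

(50, 1); (50, 1); (120, 8); (120, 8); (120, 8); (150, 1); (150, 1); (150, 1); (150, 1); (200, 8); (200, 8); (200, 8); (NULL, NULL)

LEFT JOIN keeps every row from `venues a`; unmatched rows get NULL for `venues b`'s columns.
Matching on a.venue_id <> b.venue_id. A NULL in a compared column never satisfies the condition.
- a[0] venue_id=NULL → no match; kept with NULLs on the b side.
- a[1] venue_id=1 → 3 match(es) in b → 3 row(s).
- a[2] venue_id=8 → 2 match(es) in b → 2 row(s).
- a[3] venue_id=8 → 2 match(es) in b → 2 row(s).
- a[4] venue_id=1 → 3 match(es) in b → 3 row(s).
- a[5] venue_id=8 → 2 match(es) in b → 2 row(s).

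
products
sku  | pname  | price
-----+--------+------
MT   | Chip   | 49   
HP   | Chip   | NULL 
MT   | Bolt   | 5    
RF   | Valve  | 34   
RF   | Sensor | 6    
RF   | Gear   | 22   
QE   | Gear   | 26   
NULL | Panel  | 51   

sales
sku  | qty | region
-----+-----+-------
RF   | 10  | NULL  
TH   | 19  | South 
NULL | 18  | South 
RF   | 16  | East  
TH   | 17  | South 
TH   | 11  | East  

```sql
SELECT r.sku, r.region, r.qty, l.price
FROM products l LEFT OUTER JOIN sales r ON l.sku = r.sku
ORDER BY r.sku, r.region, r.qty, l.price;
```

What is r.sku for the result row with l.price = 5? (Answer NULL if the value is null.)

LEFT JOIN keeps every row from `products`; unmatched rows get NULL for `sales`'s columns.
Matching on l.sku = r.sku. A NULL in a compared column never satisfies the condition.
- l[0] sku=MT → no match; kept with NULLs on the r side.
- l[1] sku=HP → no match; kept with NULLs on the r side.
- l[2] sku=MT → no match; kept with NULLs on the r side.
- l[3] sku=RF → 2 match(es) in r → 2 row(s).
- l[4] sku=RF → 2 match(es) in r → 2 row(s).
- l[5] sku=RF → 2 match(es) in r → 2 row(s).
- l[6] sku=QE → no match; kept with NULLs on the r side.
- l[7] sku=NULL → no match; kept with NULLs on the r side.

NULL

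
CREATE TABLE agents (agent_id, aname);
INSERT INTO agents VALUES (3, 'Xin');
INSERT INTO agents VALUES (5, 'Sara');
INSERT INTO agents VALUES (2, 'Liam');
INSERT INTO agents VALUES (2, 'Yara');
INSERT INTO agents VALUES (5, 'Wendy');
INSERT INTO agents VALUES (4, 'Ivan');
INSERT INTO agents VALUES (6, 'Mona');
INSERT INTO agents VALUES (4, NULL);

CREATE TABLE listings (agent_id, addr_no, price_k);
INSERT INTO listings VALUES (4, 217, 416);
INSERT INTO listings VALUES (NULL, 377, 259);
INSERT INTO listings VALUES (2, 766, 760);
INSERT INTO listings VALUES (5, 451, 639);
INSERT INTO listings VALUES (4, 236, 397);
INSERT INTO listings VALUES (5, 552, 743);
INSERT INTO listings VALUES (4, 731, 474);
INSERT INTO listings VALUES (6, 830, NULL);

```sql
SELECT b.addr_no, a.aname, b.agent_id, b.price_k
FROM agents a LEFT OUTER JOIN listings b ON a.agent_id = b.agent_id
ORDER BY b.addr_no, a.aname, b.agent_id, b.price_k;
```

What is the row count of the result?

14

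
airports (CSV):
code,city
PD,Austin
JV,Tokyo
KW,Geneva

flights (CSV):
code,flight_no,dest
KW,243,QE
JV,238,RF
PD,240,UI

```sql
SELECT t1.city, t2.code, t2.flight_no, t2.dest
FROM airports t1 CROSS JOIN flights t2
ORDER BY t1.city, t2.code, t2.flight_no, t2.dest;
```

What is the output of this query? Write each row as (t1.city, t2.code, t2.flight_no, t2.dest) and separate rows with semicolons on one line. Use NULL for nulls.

(Austin, JV, 238, RF); (Austin, KW, 243, QE); (Austin, PD, 240, UI); (Geneva, JV, 238, RF); (Geneva, KW, 243, QE); (Geneva, PD, 240, UI); (Tokyo, JV, 238, RF); (Tokyo, KW, 243, QE); (Tokyo, PD, 240, UI)

CROSS JOIN pairs every row of `airports` with every row of `flights`: 3 × 3 = 9 rows.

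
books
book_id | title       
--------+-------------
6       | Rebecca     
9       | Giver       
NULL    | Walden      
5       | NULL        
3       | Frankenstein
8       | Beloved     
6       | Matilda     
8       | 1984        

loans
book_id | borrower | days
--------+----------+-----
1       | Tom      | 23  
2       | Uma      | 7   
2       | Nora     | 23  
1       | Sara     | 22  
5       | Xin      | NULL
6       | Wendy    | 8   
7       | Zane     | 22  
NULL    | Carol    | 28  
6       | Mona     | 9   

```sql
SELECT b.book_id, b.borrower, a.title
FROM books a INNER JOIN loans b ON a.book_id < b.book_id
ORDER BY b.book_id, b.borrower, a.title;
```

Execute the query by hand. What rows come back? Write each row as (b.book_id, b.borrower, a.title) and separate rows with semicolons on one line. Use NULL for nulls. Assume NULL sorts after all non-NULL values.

INNER JOIN keeps only pairs where the ON condition holds.
Matching on a.book_id < b.book_id. A NULL in a compared column never satisfies the condition.
- a[0] book_id=6 → 1 match(es) in b → 1 row(s).
- a[1] book_id=9 → no match; dropped.
- a[2] book_id=NULL → no match; dropped.
- a[3] book_id=5 → 3 match(es) in b → 3 row(s).
- a[4] book_id=3 → 4 match(es) in b → 4 row(s).
- a[5] book_id=8 → no match; dropped.
- a[6] book_id=6 → 1 match(es) in b → 1 row(s).
- a[7] book_id=8 → no match; dropped.
After projecting and ordering:
b.book_id | b.borrower | a.title
5 | Xin | Frankenstein
6 | Mona | Frankenstein
6 | Mona | NULL
6 | Wendy | Frankenstein
6 | Wendy | NULL
7 | Zane | Frankenstein
7 | Zane | Matilda
7 | Zane | Rebecca
7 | Zane | NULL

(5, Xin, Frankenstein); (6, Mona, Frankenstein); (6, Mona, NULL); (6, Wendy, Frankenstein); (6, Wendy, NULL); (7, Zane, Frankenstein); (7, Zane, Matilda); (7, Zane, Rebecca); (7, Zane, NULL)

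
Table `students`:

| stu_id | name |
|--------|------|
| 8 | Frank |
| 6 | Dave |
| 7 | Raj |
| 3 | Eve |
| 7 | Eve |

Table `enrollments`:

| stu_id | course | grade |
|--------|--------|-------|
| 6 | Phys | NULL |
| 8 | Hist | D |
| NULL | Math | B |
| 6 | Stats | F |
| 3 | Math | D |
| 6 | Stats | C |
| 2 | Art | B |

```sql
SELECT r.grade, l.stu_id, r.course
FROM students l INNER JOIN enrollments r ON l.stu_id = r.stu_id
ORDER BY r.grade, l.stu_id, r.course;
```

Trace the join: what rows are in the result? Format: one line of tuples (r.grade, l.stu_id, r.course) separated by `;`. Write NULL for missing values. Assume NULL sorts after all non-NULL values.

(C, 6, Stats); (D, 3, Math); (D, 8, Hist); (F, 6, Stats); (NULL, 6, Phys)

INNER JOIN keeps only pairs where the ON condition holds.
Matching on l.stu_id = r.stu_id. A NULL in a compared column never satisfies the condition.
Matched pairs: 5.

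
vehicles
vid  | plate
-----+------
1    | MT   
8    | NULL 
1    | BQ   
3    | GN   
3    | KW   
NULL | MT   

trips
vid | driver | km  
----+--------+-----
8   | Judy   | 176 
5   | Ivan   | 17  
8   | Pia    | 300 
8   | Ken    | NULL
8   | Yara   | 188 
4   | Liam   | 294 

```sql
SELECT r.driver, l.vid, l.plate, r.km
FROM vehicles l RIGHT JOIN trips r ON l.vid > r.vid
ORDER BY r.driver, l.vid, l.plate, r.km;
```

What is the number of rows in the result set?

RIGHT JOIN keeps every row from `trips`; unmatched rows get NULL for `vehicles`'s columns.
Matching on l.vid > r.vid. A NULL in a compared column never satisfies the condition.
Matched pairs: 2; unmatched r rows kept: 4.
Total: 2 matched + 4 padded = 6 rows.

6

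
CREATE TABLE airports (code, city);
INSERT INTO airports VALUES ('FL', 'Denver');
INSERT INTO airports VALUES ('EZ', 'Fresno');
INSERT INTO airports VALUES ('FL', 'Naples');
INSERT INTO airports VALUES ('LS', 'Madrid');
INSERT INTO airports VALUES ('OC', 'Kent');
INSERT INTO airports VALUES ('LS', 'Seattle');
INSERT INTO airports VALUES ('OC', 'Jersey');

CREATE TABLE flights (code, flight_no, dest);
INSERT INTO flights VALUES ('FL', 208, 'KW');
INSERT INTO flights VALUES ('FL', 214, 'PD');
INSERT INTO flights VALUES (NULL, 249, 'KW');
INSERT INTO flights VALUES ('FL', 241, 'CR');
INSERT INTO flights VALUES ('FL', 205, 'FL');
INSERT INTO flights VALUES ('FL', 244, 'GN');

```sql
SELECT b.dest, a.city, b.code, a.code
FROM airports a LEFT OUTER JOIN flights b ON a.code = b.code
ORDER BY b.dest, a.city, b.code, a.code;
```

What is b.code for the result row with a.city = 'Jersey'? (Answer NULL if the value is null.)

NULL

LEFT JOIN keeps every row from `airports`; unmatched rows get NULL for `flights`'s columns.
Matching on a.code = b.code. A NULL in a compared column never satisfies the condition.
Matched pairs: 10; unmatched a rows kept: 5.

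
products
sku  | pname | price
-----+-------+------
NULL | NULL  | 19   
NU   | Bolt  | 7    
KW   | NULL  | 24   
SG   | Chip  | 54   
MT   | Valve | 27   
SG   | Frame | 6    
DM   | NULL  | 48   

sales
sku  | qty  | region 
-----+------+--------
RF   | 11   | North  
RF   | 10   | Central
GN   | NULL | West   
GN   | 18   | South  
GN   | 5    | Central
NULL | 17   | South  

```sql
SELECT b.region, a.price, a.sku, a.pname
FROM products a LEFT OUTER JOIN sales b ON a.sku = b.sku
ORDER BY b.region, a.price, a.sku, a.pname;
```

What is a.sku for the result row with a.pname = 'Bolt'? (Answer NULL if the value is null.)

NU

LEFT JOIN keeps every row from `products`; unmatched rows get NULL for `sales`'s columns.
Matching on a.sku = b.sku. A NULL in a compared column never satisfies the condition.
Matched pairs: 0; unmatched a rows kept: 7.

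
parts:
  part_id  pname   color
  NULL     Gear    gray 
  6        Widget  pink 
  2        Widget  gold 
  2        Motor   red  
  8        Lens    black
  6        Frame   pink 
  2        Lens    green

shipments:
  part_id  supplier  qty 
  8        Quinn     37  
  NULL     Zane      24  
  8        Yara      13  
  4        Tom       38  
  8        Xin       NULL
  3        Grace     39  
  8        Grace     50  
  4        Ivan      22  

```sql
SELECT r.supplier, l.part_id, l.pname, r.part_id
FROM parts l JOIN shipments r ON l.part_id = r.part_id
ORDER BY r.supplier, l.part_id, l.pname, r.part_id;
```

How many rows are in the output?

4

INNER JOIN keeps only pairs where the ON condition holds.
Matching on l.part_id = r.part_id. A NULL in a compared column never satisfies the condition.
Matched pairs: 4.
Total: 4 rows.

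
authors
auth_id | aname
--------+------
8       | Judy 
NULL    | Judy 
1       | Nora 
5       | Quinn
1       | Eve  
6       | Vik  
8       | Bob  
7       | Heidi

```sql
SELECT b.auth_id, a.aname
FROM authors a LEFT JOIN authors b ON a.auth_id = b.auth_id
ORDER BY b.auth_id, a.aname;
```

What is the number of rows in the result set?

12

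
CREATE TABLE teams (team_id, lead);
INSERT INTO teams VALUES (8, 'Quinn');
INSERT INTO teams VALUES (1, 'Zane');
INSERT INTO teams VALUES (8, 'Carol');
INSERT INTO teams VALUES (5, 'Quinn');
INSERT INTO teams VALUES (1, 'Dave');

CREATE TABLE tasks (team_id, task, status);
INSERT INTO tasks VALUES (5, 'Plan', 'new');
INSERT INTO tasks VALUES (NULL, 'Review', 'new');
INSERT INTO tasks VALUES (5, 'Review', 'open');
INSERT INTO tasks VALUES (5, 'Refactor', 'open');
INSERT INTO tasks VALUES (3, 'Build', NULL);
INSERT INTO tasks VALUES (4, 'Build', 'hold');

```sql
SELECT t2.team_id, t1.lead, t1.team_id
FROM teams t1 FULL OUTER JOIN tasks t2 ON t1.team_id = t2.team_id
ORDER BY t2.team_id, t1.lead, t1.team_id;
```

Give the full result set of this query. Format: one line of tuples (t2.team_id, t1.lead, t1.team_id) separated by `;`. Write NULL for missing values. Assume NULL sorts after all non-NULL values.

(3, NULL, NULL); (4, NULL, NULL); (5, Quinn, 5); (5, Quinn, 5); (5, Quinn, 5); (NULL, Carol, 8); (NULL, Dave, 1); (NULL, Quinn, 8); (NULL, Zane, 1); (NULL, NULL, NULL)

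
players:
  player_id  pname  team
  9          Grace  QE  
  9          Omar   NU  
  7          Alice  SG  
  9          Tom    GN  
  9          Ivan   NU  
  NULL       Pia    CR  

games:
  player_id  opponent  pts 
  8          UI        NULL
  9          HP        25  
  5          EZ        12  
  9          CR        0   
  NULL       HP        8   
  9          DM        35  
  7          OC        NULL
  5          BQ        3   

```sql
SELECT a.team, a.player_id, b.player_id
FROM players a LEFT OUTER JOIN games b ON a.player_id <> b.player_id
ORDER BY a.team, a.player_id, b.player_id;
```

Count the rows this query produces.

23

LEFT JOIN keeps every row from `players`; unmatched rows get NULL for `games`'s columns.
Matching on a.player_id <> b.player_id. A NULL in a compared column never satisfies the condition.
- a row (player_id=9): matches 4 b row(s) → 4 output row(s).
- a row (player_id=9): matches 4 b row(s) → 4 output row(s).
- a row (player_id=7): matches 6 b row(s) → 6 output row(s).
- a row (player_id=9): matches 4 b row(s) → 4 output row(s).
- a row (player_id=9): matches 4 b row(s) → 4 output row(s).
- a row (player_id=NULL): no match → kept, b columns NULL.
Total: 22 matched + 1 padded = 23 rows.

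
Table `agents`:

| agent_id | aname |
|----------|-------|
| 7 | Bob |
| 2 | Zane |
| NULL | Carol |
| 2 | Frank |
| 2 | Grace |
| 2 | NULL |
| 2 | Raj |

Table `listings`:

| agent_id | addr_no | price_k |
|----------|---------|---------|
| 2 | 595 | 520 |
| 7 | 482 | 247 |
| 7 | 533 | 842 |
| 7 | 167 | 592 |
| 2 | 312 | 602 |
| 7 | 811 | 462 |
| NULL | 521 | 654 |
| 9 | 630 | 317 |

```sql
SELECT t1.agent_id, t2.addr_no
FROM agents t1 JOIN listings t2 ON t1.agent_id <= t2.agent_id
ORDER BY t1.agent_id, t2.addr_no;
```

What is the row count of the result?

40

INNER JOIN keeps only pairs where the ON condition holds.
Matching on t1.agent_id <= t2.agent_id. A NULL in a compared column never satisfies the condition.
Matched pairs: 40.
Total: 40 rows.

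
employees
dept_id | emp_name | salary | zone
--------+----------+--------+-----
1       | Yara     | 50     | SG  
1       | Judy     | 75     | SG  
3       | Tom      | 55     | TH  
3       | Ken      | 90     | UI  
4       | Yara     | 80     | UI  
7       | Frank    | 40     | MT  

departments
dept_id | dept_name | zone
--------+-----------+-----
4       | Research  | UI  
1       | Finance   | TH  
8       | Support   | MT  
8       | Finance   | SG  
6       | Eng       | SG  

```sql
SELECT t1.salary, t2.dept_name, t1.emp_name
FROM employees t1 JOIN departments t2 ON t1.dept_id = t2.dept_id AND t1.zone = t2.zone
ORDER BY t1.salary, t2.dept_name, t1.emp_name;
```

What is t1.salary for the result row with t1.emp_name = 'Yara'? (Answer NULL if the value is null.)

INNER JOIN keeps only pairs where the ON condition holds.
Matching on t1.dept_id = t2.dept_id AND t1.zone = t2.zone.
Matched pairs: 1.

80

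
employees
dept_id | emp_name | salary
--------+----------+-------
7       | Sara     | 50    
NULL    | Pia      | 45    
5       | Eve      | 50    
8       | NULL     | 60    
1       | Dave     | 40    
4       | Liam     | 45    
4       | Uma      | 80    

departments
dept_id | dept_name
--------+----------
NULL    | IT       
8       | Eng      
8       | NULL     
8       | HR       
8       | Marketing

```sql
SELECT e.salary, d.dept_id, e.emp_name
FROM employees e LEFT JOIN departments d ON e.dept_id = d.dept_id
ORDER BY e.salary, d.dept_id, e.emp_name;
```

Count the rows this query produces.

10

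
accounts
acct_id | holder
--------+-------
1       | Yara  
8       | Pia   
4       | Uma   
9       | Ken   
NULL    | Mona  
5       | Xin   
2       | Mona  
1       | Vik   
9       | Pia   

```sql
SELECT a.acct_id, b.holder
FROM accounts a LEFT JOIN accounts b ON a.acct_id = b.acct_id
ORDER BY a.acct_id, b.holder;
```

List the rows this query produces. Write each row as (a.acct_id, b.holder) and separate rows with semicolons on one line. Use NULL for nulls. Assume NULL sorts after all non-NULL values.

LEFT JOIN keeps every row from `accounts a`; unmatched rows get NULL for `accounts b`'s columns.
Matching on a.acct_id = b.acct_id. A NULL in a compared column never satisfies the condition.
Matched pairs: 12; unmatched a rows kept: 1.

(1, Vik); (1, Vik); (1, Yara); (1, Yara); (2, Mona); (4, Uma); (5, Xin); (8, Pia); (9, Ken); (9, Ken); (9, Pia); (9, Pia); (NULL, NULL)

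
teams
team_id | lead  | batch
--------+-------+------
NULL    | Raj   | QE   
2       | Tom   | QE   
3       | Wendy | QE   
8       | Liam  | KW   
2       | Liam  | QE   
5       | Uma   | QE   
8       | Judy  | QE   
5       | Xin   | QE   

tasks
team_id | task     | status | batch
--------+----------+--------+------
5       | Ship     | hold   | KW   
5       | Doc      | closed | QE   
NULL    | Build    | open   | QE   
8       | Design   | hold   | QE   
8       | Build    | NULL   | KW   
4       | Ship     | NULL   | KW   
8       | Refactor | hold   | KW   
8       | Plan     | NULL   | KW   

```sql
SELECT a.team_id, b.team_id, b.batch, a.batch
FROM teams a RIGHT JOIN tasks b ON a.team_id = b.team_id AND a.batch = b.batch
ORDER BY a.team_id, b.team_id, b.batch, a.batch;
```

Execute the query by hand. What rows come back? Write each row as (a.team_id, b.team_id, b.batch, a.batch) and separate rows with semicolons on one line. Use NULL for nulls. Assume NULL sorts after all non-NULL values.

(5, 5, QE, QE); (5, 5, QE, QE); (8, 8, KW, KW); (8, 8, KW, KW); (8, 8, KW, KW); (8, 8, QE, QE); (NULL, 4, KW, NULL); (NULL, 5, KW, NULL); (NULL, NULL, QE, NULL)

RIGHT JOIN keeps every row from `tasks`; unmatched rows get NULL for `teams`'s columns.
Matching on a.team_id = b.team_id AND a.batch = b.batch. A NULL in a compared column never satisfies the condition.
Matched pairs: 6; unmatched b rows kept: 3.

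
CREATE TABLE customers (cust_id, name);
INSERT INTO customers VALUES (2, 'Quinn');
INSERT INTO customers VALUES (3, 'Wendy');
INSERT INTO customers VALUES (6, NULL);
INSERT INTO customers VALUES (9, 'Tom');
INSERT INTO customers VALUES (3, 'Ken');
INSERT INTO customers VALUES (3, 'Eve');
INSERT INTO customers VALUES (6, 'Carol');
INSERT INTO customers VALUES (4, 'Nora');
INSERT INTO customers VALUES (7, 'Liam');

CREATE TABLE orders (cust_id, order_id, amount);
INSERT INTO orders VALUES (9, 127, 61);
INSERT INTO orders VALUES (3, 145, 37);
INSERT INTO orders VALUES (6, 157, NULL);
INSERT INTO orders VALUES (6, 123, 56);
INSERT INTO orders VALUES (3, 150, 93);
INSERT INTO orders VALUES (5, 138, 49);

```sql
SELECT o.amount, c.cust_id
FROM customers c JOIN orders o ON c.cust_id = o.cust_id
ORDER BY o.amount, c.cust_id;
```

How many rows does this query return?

INNER JOIN keeps only pairs where the ON condition holds.
Matching on c.cust_id = o.cust_id.
- c row (cust_id=2): no match → dropped.
- c row (cust_id=3): matches 2 o row(s) → 2 output row(s).
- c row (cust_id=6): matches 2 o row(s) → 2 output row(s).
- c row (cust_id=9): matches 1 o row(s) → 1 output row(s).
- c row (cust_id=3): matches 2 o row(s) → 2 output row(s).
- c row (cust_id=3): matches 2 o row(s) → 2 output row(s).
- c row (cust_id=6): matches 2 o row(s) → 2 output row(s).
- c row (cust_id=4): no match → dropped.
- c row (cust_id=7): no match → dropped.
Total: 11 rows.

11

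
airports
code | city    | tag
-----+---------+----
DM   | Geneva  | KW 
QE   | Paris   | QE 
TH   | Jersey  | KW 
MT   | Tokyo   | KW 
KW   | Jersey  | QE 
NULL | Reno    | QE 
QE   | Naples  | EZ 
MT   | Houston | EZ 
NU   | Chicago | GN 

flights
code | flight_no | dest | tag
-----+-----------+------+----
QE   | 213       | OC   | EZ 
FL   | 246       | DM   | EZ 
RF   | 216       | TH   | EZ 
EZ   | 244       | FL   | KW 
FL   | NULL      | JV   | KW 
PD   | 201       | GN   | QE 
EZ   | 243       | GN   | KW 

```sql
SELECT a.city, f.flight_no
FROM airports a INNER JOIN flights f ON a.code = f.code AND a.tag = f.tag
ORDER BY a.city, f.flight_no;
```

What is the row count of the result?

1

INNER JOIN keeps only pairs where the ON condition holds.
Matching on a.code = f.code AND a.tag = f.tag. A NULL in a compared column never satisfies the condition.
- a (code=DM, tag=KW) has no partner → excluded.
- a (code=QE, tag=QE) has no partner → excluded.
- a (code=TH, tag=KW) has no partner → excluded.
- a (code=MT, tag=KW) has no partner → excluded.
- a (code=KW, tag=QE) has no partner → excluded.
- a (code=NULL, tag=QE) has no partner → excluded.
- a (code=QE, tag=EZ) pairs with 1 row(s) of f.
- a (code=MT, tag=EZ) has no partner → excluded.
- a (code=NU, tag=GN) has no partner → excluded.
Total: 1 rows.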